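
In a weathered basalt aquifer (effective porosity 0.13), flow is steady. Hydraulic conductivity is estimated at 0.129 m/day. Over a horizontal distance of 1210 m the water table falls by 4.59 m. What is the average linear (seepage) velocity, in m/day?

0.00376

Hydraulic gradient i = Δh / L = 4.59 / 1210 = 0.003793.
Darcy flux q = K · i = 0.1290 × 0.003793 = 0.0004893 m/day.
Seepage velocity v = q / n_e = 0.0004893 / 0.13 = 0.003764 m/day.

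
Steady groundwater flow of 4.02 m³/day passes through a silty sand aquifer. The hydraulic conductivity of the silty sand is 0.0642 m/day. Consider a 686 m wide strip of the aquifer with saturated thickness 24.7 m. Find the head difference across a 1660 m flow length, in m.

Cross-sectional area A = 686 × 24.7 = 16944 m².
From Q = K·A·i, i = Q / (K·A) = 4.02 / (0.06420 × 16944) = 0.003695.
Head loss Δh = i · L = 0.003695 × 1660 = 6.134 m.

6.13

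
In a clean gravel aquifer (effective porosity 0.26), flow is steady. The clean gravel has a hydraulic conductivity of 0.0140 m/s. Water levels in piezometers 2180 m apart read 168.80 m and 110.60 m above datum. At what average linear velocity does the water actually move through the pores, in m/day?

Convert K: 0.0140 m/s × 86400 = 1210 m/day.
Hydraulic gradient i = (168.80 − 110.60) / 2180 = 58.2 / 2180 = 0.02670.
Darcy flux q = K · i = 1210 × 0.02670 = 32.29 m/day.
Seepage velocity v = q / n_e = 32.29 / 0.26 = 124.2 m/day.

124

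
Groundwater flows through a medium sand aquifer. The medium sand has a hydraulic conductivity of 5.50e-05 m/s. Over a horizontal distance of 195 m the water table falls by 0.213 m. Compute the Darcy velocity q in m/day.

0.00519

Convert K: 5.50e-05 m/s × 86400 = 4.752 m/day.
Hydraulic gradient i = Δh / L = 0.213 / 195 = 0.001092.
Specific discharge q = K · i = 4.752 × 0.001092 = 0.005191 m/day.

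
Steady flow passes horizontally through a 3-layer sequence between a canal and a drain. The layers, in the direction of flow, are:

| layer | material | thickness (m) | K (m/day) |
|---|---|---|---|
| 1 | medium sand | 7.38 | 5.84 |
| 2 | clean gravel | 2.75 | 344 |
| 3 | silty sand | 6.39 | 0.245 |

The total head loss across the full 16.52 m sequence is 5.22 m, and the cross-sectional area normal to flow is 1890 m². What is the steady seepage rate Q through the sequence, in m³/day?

Flow is perpendicular to layering, so the layers act in series and the equivalent K is the thickness-weighted harmonic mean.
Total thickness L = 7.38 + 2.75 + 6.39 = 16.52 m.
Σ(b_i/K_i) = 7.38/5.84 + 2.75/344 + 6.39/0.245 = 27.35 d.
K_eq = L / Σ(b_i/K_i) = 16.52 / 27.35 = 0.6039 m/day.
Q = K_eq · A · (Δh/L) = 0.6039 × 1890 × (5.22/16.52) = 360.7 m³/day.

361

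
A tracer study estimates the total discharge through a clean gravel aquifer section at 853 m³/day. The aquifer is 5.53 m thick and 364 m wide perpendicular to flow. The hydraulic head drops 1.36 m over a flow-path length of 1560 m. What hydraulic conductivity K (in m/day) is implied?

Cross-sectional area A = 364 × 5.53 = 2013 m².
Hydraulic gradient i = Δh / L = 1.36 / 1560 = 0.0008718.
From Q = K·A·i, K = Q / (A·i) = 853 / (2013 × 0.0008718) = 486.1 m/day.

486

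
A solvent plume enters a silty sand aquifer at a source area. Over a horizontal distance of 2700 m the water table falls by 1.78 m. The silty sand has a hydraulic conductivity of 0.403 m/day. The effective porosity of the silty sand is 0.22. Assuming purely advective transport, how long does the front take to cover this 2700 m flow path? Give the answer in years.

Hydraulic gradient i = Δh / L = 1.78 / 2700 = 0.0006593.
Darcy flux q = K · i = 0.4030 × 0.0006593 = 0.0002657 m/day.
Seepage velocity v = q / n_e = 0.0002657 / 0.22 = 0.001208 m/day.
Travel time t = L / v = 2700 / 0.001208 = 2.236e+06 days = 6121 years.

6120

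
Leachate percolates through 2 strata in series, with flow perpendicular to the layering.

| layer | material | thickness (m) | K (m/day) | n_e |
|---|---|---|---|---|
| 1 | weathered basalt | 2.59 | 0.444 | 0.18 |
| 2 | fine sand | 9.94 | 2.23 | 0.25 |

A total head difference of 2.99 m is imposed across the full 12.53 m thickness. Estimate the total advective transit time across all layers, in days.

With flow normal to the layers, continuity requires the same specific discharge q through every layer.
Σ(b_i/K_i) = 2.59/0.444 + 9.94/2.23 = 10.29 d.
q = Δh / Σ(b_i/K_i) = 2.99 / 10.29 = 0.2906 m/day.
In each layer the seepage velocity is v_i = q/n_i, so the layer transit time is t_i = b_i·n_i / q:
  layer 1 (weathered basalt): t_1 = 2.59 × 0.18 / 0.2906 = 1.605 d
  layer 2 (fine sand): t_2 = 9.94 × 0.25 / 0.2906 = 8.553 d
Total t = Σ t_i = 10.16 days.

10.2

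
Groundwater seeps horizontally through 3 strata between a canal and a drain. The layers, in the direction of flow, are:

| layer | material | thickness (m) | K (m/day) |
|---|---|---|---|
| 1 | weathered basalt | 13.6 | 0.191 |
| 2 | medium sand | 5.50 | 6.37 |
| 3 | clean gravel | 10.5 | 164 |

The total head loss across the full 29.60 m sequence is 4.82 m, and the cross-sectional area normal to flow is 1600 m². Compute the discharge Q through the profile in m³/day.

107

Flow is perpendicular to layering, so the layers act in series and the equivalent K is the thickness-weighted harmonic mean.
Total thickness L = 13.6 + 5.50 + 10.5 = 29.60 m.
Σ(b_i/K_i) = 13.6/0.191 + 5.50/6.37 + 10.5/164 = 72.13 d.
K_eq = L / Σ(b_i/K_i) = 29.60 / 72.13 = 0.4104 m/day.
Q = K_eq · A · (Δh/L) = 0.4104 × 1600 × (4.82/29.60) = 106.9 m³/day.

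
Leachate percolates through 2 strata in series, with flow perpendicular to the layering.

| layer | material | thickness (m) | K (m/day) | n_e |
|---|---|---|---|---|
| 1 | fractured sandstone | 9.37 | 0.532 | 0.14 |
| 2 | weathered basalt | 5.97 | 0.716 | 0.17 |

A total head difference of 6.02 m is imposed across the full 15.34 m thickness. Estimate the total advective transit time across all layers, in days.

10.0

With flow normal to the layers, continuity requires the same specific discharge q through every layer.
Σ(b_i/K_i) = 9.37/0.532 + 5.97/0.716 = 25.95 d.
q = Δh / Σ(b_i/K_i) = 6.02 / 25.95 = 0.2320 m/day.
In each layer the seepage velocity is v_i = q/n_i, so the layer transit time is t_i = b_i·n_i / q:
  layer 1 (fractured sandstone): t_1 = 9.37 × 0.14 / 0.2320 = 5.655 d
  layer 2 (weathered basalt): t_2 = 5.97 × 0.17 / 0.2320 = 4.375 d
Total t = Σ t_i = 10.03 days.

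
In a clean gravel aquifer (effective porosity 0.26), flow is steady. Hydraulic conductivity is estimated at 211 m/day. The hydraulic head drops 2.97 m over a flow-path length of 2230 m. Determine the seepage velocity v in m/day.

Hydraulic gradient i = Δh / L = 2.97 / 2230 = 0.001332.
Darcy flux q = K · i = 211.0 × 0.001332 = 0.2810 m/day.
Seepage velocity v = q / n_e = 0.2810 / 0.26 = 1.081 m/day.

1.08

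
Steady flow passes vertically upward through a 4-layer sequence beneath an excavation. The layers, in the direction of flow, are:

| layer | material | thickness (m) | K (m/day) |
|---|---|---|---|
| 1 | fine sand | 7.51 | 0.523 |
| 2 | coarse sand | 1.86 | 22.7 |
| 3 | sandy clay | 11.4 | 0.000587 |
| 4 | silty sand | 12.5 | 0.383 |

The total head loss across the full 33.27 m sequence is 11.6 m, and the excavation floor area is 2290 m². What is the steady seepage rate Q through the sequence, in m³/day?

1.36

Flow is perpendicular to layering, so the layers act in series and the equivalent K is the thickness-weighted harmonic mean.
Total thickness L = 7.51 + 1.86 + 11.4 + 12.5 = 33.27 m.
Σ(b_i/K_i) = 7.51/0.523 + 1.86/22.7 + 11.4/0.000587 + 12.5/0.383 = 19468 d.
K_eq = L / Σ(b_i/K_i) = 33.27 / 19468 = 0.001709 m/day.
Q = K_eq · A · (Δh/L) = 0.001709 × 2290 × (11.6/33.27) = 1.365 m³/day.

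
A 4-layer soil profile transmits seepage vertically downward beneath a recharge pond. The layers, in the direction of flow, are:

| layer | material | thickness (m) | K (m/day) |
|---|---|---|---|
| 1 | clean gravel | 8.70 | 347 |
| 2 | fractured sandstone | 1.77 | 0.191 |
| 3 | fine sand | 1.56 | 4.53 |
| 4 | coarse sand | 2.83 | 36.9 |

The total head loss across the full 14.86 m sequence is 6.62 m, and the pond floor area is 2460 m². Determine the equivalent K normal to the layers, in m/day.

Flow is perpendicular to layering, so the layers act in series and the equivalent K is the thickness-weighted harmonic mean.
Total thickness L = 8.70 + 1.77 + 1.56 + 2.83 = 14.86 m.
Σ(b_i/K_i) = 8.70/347 + 1.77/0.191 + 1.56/4.53 + 2.83/36.9 = 9.713 d.
K_eq = L / Σ(b_i/K_i) = 14.86 / 9.713 = 1.530 m/day.

1.53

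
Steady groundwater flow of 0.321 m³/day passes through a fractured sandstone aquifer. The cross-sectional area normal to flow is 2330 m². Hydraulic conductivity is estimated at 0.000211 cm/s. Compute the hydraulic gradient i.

Convert K: 0.000211 cm/s × 864 = 0.1823 m/day.
From Q = K·A·i, i = Q / (K·A) = 0.321 / (0.1823 × 2330) = 0.0007557.

0.000756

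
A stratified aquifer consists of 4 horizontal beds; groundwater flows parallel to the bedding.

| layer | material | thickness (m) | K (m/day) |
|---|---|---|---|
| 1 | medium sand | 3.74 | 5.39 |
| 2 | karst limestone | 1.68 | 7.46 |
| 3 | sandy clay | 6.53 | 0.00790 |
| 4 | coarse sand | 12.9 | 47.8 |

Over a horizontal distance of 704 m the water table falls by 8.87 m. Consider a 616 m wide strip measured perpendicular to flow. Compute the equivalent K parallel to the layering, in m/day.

26.1

Flow is parallel to layering, so each bed carries its own Darcy discharge and the transmissivities add.
Σ(K_i·b_i) = 5.39×3.74 + 7.46×1.68 + 0.00790×6.53 + 47.8×12.9 = 649.4 m²/day.
Total thickness b = 24.85 m, so K_eq = Σ(K_i·b_i)/b = 26.13 m/day.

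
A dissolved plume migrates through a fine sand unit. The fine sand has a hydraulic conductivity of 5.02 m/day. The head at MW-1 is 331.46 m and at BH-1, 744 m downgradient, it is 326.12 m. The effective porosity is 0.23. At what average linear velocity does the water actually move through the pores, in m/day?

Hydraulic gradient i = (331.46 − 326.12) / 744 = 5.34 / 744 = 0.007177.
Darcy flux q = K · i = 5.020 × 0.007177 = 0.03603 m/day.
Seepage velocity v = q / n_e = 0.03603 / 0.23 = 0.1567 m/day.

0.157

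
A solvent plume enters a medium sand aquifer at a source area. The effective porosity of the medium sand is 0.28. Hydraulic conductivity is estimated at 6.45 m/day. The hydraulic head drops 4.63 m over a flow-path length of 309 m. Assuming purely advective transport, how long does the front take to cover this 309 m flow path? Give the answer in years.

Hydraulic gradient i = Δh / L = 4.63 / 309 = 0.01498.
Darcy flux q = K · i = 6.450 × 0.01498 = 0.09665 m/day.
Seepage velocity v = q / n_e = 0.09665 / 0.28 = 0.3452 m/day.
Travel time t = L / v = 309 / 0.3452 = 895.2 days = 2.451 years.

2.45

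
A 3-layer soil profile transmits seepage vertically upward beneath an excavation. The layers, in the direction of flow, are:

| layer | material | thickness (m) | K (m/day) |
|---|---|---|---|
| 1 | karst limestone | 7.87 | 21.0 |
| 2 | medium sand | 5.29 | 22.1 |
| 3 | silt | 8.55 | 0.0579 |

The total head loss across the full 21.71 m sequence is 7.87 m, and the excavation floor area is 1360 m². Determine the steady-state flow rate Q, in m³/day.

Flow is perpendicular to layering, so the layers act in series and the equivalent K is the thickness-weighted harmonic mean.
Total thickness L = 7.87 + 5.29 + 8.55 = 21.71 m.
Σ(b_i/K_i) = 7.87/21.0 + 5.29/22.1 + 8.55/0.0579 = 148.3 d.
K_eq = L / Σ(b_i/K_i) = 21.71 / 148.3 = 0.1464 m/day.
Q = K_eq · A · (Δh/L) = 0.1464 × 1360 × (7.87/21.71) = 72.18 m³/day.

72.2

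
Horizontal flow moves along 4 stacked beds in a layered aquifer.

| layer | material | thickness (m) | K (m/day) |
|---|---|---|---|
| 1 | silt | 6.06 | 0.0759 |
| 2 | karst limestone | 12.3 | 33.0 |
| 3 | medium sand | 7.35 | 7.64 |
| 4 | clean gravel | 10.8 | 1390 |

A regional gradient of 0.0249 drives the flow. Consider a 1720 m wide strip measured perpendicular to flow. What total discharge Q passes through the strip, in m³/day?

Flow is parallel to layering, so each bed carries its own Darcy discharge and the transmissivities add.
Σ(K_i·b_i) = 0.0759×6.06 + 33.0×12.3 + 7.64×7.35 + 1390×10.8 = 15475 m²/day.
Hydraulic gradient i = 0.0249.
Q = Σ(K_i·b_i) · W · i = 15475 × 1720 × 0.02490 = 6.627e+05 m³/day.

663000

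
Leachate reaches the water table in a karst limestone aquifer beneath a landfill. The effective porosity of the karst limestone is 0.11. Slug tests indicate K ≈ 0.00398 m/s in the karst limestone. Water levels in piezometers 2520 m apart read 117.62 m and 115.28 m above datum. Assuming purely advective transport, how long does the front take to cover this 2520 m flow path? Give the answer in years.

2.38

Convert K: 0.00398 m/s × 86400 = 343.9 m/day.
Hydraulic gradient i = (117.62 − 115.28) / 2520 = 2.34 / 2520 = 0.0009286.
Darcy flux q = K · i = 343.9 × 0.0009286 = 0.3193 m/day.
Seepage velocity v = q / n_e = 0.3193 / 0.11 = 2.903 m/day.
Travel time t = L / v = 2520 / 2.903 = 868.1 days = 2.377 years.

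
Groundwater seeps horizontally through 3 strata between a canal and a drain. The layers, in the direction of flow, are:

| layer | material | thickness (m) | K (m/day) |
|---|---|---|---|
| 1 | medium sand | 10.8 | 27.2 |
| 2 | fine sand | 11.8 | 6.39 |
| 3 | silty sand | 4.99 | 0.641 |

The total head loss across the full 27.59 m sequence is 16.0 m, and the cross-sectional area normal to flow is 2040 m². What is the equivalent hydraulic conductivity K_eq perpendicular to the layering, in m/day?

2.75

Flow is perpendicular to layering, so the layers act in series and the equivalent K is the thickness-weighted harmonic mean.
Total thickness L = 10.8 + 11.8 + 4.99 = 27.59 m.
Σ(b_i/K_i) = 10.8/27.2 + 11.8/6.39 + 4.99/0.641 = 10.03 d.
K_eq = L / Σ(b_i/K_i) = 27.59 / 10.03 = 2.751 m/day.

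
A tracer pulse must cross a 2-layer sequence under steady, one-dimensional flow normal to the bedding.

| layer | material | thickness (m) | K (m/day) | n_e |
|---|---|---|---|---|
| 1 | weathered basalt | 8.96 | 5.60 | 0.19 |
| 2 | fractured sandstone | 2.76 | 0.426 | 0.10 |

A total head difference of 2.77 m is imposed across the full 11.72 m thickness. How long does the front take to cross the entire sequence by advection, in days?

5.77

With flow normal to the layers, continuity requires the same specific discharge q through every layer.
Σ(b_i/K_i) = 8.96/5.60 + 2.76/0.426 = 8.079 d.
q = Δh / Σ(b_i/K_i) = 2.77 / 8.079 = 0.3429 m/day.
In each layer the seepage velocity is v_i = q/n_i, so the layer transit time is t_i = b_i·n_i / q:
  layer 1 (weathered basalt): t_1 = 8.96 × 0.19 / 0.3429 = 4.965 d
  layer 2 (fractured sandstone): t_2 = 2.76 × 0.10 / 0.3429 = 0.8050 d
Total t = Σ t_i = 5.770 days.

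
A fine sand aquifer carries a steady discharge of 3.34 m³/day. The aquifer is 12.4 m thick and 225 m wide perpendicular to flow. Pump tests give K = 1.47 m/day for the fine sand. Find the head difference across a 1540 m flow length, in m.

Cross-sectional area A = 225 × 12.4 = 2790 m².
From Q = K·A·i, i = Q / (K·A) = 3.34 / (1.470 × 2790) = 0.0008144.
Head loss Δh = i · L = 0.0008144 × 1540 = 1.254 m.

1.25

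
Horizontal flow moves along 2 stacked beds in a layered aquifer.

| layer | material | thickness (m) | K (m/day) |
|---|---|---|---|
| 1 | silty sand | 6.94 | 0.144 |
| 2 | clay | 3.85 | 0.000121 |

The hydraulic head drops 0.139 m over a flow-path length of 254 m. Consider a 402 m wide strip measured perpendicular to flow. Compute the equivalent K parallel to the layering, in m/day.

Flow is parallel to layering, so each bed carries its own Darcy discharge and the transmissivities add.
Σ(K_i·b_i) = 0.144×6.94 + 0.000121×3.85 = 0.9998 m²/day.
Total thickness b = 10.79 m, so K_eq = Σ(K_i·b_i)/b = 0.09266 m/day.

0.0927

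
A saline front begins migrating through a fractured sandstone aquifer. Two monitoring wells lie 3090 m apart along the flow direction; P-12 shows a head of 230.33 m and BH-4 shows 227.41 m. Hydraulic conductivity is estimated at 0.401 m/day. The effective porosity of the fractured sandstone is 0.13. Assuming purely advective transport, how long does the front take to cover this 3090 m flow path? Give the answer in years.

2900

Hydraulic gradient i = (230.33 − 227.41) / 3090 = 2.92 / 3090 = 0.0009450.
Darcy flux q = K · i = 0.4010 × 0.0009450 = 0.0003789 m/day.
Seepage velocity v = q / n_e = 0.0003789 / 0.13 = 0.002915 m/day.
Travel time t = L / v = 3090 / 0.002915 = 1.060e+06 days = 2902 years.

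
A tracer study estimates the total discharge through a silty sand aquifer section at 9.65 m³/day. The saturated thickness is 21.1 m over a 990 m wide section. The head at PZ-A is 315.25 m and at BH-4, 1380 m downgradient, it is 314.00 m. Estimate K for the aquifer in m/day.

0.510

Cross-sectional area A = 990 × 21.1 = 20889 m².
Hydraulic gradient i = (315.25 − 314.00) / 1380 = 1.25 / 1380 = 0.0009058.
From Q = K·A·i, K = Q / (A·i) = 9.65 / (20889 × 0.0009058) = 0.5100 m/day.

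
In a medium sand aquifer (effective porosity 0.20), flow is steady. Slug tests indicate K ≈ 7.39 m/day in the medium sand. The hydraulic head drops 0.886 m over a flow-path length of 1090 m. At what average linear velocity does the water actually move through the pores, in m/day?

0.0300

Hydraulic gradient i = Δh / L = 0.886 / 1090 = 0.0008128.
Darcy flux q = K · i = 7.390 × 0.0008128 = 0.006007 m/day.
Seepage velocity v = q / n_e = 0.006007 / 0.20 = 0.03003 m/day.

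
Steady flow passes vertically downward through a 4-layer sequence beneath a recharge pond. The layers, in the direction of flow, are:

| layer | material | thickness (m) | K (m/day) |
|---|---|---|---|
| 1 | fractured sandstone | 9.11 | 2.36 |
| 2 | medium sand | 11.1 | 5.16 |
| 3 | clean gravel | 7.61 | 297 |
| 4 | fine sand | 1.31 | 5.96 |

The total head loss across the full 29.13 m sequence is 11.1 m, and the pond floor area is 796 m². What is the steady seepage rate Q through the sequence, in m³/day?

1410

Flow is perpendicular to layering, so the layers act in series and the equivalent K is the thickness-weighted harmonic mean.
Total thickness L = 9.11 + 11.1 + 7.61 + 1.31 = 29.13 m.
Σ(b_i/K_i) = 9.11/2.36 + 11.1/5.16 + 7.61/297 + 1.31/5.96 = 6.257 d.
K_eq = L / Σ(b_i/K_i) = 29.13 / 6.257 = 4.656 m/day.
Q = K_eq · A · (Δh/L) = 4.656 × 796 × (11.1/29.13) = 1412 m³/day.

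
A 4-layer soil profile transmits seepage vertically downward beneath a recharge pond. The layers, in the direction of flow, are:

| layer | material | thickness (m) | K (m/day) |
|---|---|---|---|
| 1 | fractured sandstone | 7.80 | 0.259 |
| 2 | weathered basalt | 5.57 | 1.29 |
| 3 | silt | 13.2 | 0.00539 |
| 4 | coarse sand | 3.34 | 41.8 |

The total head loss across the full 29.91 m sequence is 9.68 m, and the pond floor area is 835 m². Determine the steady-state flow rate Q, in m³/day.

3.25

Flow is perpendicular to layering, so the layers act in series and the equivalent K is the thickness-weighted harmonic mean.
Total thickness L = 7.80 + 5.57 + 13.2 + 3.34 = 29.91 m.
Σ(b_i/K_i) = 7.80/0.259 + 5.57/1.29 + 13.2/0.00539 + 3.34/41.8 = 2483 d.
K_eq = L / Σ(b_i/K_i) = 29.91 / 2483 = 0.01204 m/day.
Q = K_eq · A · (Δh/L) = 0.01204 × 835 × (9.68/29.91) = 3.255 m³/day.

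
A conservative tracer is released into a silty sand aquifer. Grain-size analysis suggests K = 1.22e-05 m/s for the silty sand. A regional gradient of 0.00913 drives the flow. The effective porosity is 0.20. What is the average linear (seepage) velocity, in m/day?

0.0481

Convert K: 1.22e-05 m/s × 86400 = 1.054 m/day.
Hydraulic gradient i = 0.00913.
Darcy flux q = K · i = 1.054 × 0.009130 = 0.009624 m/day.
Seepage velocity v = q / n_e = 0.009624 / 0.20 = 0.04812 m/day.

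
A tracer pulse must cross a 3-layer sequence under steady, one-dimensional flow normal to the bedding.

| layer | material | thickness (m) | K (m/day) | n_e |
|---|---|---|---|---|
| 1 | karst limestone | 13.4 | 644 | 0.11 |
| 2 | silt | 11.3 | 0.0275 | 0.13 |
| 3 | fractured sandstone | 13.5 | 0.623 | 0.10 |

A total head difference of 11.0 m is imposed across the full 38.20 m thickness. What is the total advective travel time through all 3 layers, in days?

169

With flow normal to the layers, continuity requires the same specific discharge q through every layer.
Σ(b_i/K_i) = 13.4/644 + 11.3/0.0275 + 13.5/0.623 = 432.6 d.
q = Δh / Σ(b_i/K_i) = 11.0 / 432.6 = 0.02543 m/day.
In each layer the seepage velocity is v_i = q/n_i, so the layer transit time is t_i = b_i·n_i / q:
  layer 1 (karst limestone): t_1 = 13.4 × 0.11 / 0.02543 = 57.97 d
  layer 2 (silt): t_2 = 11.3 × 0.13 / 0.02543 = 57.77 d
  layer 3 (fractured sandstone): t_3 = 13.5 × 0.10 / 0.02543 = 53.09 d
Total t = Σ t_i = 168.8 days.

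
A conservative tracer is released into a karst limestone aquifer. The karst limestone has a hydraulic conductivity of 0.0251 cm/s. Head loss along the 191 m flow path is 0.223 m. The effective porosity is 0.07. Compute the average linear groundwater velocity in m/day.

Convert K: 0.0251 cm/s × 864 = 21.69 m/day.
Hydraulic gradient i = Δh / L = 0.223 / 191 = 0.001168.
Darcy flux q = K · i = 21.69 × 0.001168 = 0.02532 m/day.
Seepage velocity v = q / n_e = 0.02532 / 0.07 = 0.3617 m/day.

0.362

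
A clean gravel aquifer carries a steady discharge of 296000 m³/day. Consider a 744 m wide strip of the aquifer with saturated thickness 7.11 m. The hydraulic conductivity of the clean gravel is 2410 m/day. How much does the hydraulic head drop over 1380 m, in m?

Cross-sectional area A = 744 × 7.11 = 5290 m².
From Q = K·A·i, i = Q / (K·A) = 296000 / (2410 × 5290) = 0.02322.
Head loss Δh = i · L = 0.02322 × 1380 = 32.04 m.

32.0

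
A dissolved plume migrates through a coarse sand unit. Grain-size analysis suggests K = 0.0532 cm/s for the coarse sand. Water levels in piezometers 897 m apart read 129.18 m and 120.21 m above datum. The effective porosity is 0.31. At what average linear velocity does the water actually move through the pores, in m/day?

Convert K: 0.0532 cm/s × 864 = 45.96 m/day.
Hydraulic gradient i = (129.18 − 120.21) / 897 = 8.97 / 897 = 0.01000.
Darcy flux q = K · i = 45.96 × 0.01000 = 0.4596 m/day.
Seepage velocity v = q / n_e = 0.4596 / 0.31 = 1.483 m/day.

1.48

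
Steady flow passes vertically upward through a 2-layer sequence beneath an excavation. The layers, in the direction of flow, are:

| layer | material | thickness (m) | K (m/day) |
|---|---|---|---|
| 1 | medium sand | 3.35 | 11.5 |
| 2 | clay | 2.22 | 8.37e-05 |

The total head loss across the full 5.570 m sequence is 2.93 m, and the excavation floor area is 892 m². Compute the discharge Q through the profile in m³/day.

Flow is perpendicular to layering, so the layers act in series and the equivalent K is the thickness-weighted harmonic mean.
Total thickness L = 3.35 + 2.22 = 5.570 m.
Σ(b_i/K_i) = 3.35/11.5 + 2.22/8.37e-05 = 26524 d.
K_eq = L / Σ(b_i/K_i) = 5.570 / 26524 = 0.0002100 m/day.
Q = K_eq · A · (Δh/L) = 0.0002100 × 892 × (2.93/5.570) = 0.09854 m³/day.

0.0985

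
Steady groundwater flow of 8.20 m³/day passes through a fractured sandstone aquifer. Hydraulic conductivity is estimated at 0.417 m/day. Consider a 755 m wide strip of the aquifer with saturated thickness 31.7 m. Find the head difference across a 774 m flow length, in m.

0.636

Cross-sectional area A = 755 × 31.7 = 23934 m².
From Q = K·A·i, i = Q / (K·A) = 8.20 / (0.4170 × 23934) = 0.0008216.
Head loss Δh = i · L = 0.0008216 × 774 = 0.6359 m.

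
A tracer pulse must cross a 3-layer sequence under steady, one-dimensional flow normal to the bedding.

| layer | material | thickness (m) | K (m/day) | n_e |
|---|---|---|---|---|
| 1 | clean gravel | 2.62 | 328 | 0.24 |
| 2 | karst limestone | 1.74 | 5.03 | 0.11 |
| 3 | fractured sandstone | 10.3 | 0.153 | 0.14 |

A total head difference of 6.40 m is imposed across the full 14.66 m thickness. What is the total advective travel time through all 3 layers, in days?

23.9

With flow normal to the layers, continuity requires the same specific discharge q through every layer.
Σ(b_i/K_i) = 2.62/328 + 1.74/5.03 + 10.3/0.153 = 67.67 d.
q = Δh / Σ(b_i/K_i) = 6.40 / 67.67 = 0.09457 m/day.
In each layer the seepage velocity is v_i = q/n_i, so the layer transit time is t_i = b_i·n_i / q:
  layer 1 (clean gravel): t_1 = 2.62 × 0.24 / 0.09457 = 6.649 d
  layer 2 (karst limestone): t_2 = 1.74 × 0.11 / 0.09457 = 2.024 d
  layer 3 (fractured sandstone): t_3 = 10.3 × 0.14 / 0.09457 = 15.25 d
Total t = Σ t_i = 23.92 days.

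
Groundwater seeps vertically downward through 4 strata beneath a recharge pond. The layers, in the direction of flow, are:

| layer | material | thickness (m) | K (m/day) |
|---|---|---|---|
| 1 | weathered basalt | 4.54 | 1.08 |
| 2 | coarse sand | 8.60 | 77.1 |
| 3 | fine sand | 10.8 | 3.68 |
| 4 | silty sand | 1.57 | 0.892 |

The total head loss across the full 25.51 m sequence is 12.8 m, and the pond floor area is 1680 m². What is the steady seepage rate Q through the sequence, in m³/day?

Flow is perpendicular to layering, so the layers act in series and the equivalent K is the thickness-weighted harmonic mean.
Total thickness L = 4.54 + 8.60 + 10.8 + 1.57 = 25.51 m.
Σ(b_i/K_i) = 4.54/1.08 + 8.60/77.1 + 10.8/3.68 + 1.57/0.892 = 9.010 d.
K_eq = L / Σ(b_i/K_i) = 25.51 / 9.010 = 2.831 m/day.
Q = K_eq · A · (Δh/L) = 2.831 × 1680 × (12.8/25.51) = 2387 m³/day.

2390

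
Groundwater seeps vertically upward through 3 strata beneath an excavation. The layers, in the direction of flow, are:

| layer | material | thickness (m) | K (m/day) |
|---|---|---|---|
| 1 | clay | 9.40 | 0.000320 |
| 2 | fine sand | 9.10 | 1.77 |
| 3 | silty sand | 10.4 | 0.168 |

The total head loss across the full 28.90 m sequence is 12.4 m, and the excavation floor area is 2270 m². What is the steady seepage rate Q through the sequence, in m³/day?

Flow is perpendicular to layering, so the layers act in series and the equivalent K is the thickness-weighted harmonic mean.
Total thickness L = 9.40 + 9.10 + 10.4 = 28.90 m.
Σ(b_i/K_i) = 9.40/0.000320 + 9.10/1.77 + 10.4/0.168 = 29442 d.
K_eq = L / Σ(b_i/K_i) = 28.90 / 29442 = 0.0009816 m/day.
Q = K_eq · A · (Δh/L) = 0.0009816 × 2270 × (12.4/28.90) = 0.9560 m³/day.

0.956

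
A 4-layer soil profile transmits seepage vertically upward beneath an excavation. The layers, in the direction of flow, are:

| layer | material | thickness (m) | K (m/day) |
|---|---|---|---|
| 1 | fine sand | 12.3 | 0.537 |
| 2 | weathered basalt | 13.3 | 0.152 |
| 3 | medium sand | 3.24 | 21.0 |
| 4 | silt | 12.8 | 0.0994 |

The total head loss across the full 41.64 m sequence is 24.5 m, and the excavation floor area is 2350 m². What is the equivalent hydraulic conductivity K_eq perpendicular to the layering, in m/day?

Flow is perpendicular to layering, so the layers act in series and the equivalent K is the thickness-weighted harmonic mean.
Total thickness L = 12.3 + 13.3 + 3.24 + 12.8 = 41.64 m.
Σ(b_i/K_i) = 12.3/0.537 + 13.3/0.152 + 3.24/21.0 + 12.8/0.0994 = 239.3 d.
K_eq = L / Σ(b_i/K_i) = 41.64 / 239.3 = 0.1740 m/day.

0.174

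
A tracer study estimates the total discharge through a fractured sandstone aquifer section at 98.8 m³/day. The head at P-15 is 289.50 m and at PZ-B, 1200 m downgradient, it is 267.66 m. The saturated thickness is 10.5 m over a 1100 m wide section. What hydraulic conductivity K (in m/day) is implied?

Cross-sectional area A = 1100 × 10.5 = 11550 m².
Hydraulic gradient i = (289.50 − 267.66) / 1200 = 21.84 / 1200 = 0.01820.
From Q = K·A·i, K = Q / (A·i) = 98.8 / (11550 × 0.01820) = 0.4700 m/day.

0.470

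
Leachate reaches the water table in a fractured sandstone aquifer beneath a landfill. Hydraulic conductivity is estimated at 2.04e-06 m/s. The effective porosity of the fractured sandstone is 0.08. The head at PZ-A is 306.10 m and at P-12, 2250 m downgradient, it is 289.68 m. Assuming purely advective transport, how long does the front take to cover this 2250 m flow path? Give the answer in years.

383

Convert K: 2.04e-06 m/s × 86400 = 0.1763 m/day.
Hydraulic gradient i = (306.10 − 289.68) / 2250 = 16.42 / 2250 = 0.007298.
Darcy flux q = K · i = 0.1763 × 0.007298 = 0.001286 m/day.
Seepage velocity v = q / n_e = 0.001286 / 0.08 = 0.01608 m/day.
Travel time t = L / v = 2250 / 0.01608 = 1.399e+05 days = 383.1 years.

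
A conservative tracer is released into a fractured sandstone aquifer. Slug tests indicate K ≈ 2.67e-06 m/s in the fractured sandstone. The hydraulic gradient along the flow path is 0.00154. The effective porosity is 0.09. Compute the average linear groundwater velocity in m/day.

0.00395

Convert K: 2.67e-06 m/s × 86400 = 0.2307 m/day.
Hydraulic gradient i = 0.00154.
Darcy flux q = K · i = 0.2307 × 0.001540 = 0.0003553 m/day.
Seepage velocity v = q / n_e = 0.0003553 / 0.09 = 0.003947 m/day.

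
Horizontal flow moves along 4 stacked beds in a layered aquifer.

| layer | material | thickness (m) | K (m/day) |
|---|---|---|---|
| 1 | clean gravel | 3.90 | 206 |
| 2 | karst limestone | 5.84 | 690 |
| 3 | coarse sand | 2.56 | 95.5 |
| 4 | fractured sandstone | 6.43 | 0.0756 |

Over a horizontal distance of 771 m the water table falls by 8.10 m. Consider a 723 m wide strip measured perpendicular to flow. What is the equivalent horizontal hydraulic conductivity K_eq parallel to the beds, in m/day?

271

Flow is parallel to layering, so each bed carries its own Darcy discharge and the transmissivities add.
Σ(K_i·b_i) = 206×3.90 + 690×5.84 + 95.5×2.56 + 0.0756×6.43 = 5078 m²/day.
Total thickness b = 18.73 m, so K_eq = Σ(K_i·b_i)/b = 271.1 m/day.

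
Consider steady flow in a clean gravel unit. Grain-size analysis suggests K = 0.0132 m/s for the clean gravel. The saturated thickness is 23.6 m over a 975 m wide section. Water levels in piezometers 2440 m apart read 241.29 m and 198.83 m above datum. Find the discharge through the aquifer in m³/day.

Convert K: 0.0132 m/s × 86400 = 1140 m/day.
Cross-sectional area A = 975 × 23.6 = 23010 m².
Hydraulic gradient i = (241.29 − 198.83) / 2440 = 42.46 / 2440 = 0.01740.
Darcy's law: Q = K · A · i = 1140 × 23010 × 0.01740 = 4.567e+05 m³/day.

457000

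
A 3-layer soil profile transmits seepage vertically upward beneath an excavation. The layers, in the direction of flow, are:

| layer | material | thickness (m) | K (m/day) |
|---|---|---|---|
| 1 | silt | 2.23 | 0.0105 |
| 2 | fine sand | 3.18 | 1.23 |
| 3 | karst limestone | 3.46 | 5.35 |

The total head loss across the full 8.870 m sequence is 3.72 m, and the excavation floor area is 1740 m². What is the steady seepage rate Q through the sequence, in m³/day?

Flow is perpendicular to layering, so the layers act in series and the equivalent K is the thickness-weighted harmonic mean.
Total thickness L = 2.23 + 3.18 + 3.46 = 8.870 m.
Σ(b_i/K_i) = 2.23/0.0105 + 3.18/1.23 + 3.46/5.35 = 215.6 d.
K_eq = L / Σ(b_i/K_i) = 8.870 / 215.6 = 0.04114 m/day.
Q = K_eq · A · (Δh/L) = 0.04114 × 1740 × (3.72/8.870) = 30.02 m³/day.

30.0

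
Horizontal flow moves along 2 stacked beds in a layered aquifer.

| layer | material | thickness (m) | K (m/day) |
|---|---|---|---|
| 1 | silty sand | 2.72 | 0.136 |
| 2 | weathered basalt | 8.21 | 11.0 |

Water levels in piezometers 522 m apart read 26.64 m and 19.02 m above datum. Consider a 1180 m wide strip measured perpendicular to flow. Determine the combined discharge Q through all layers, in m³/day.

Flow is parallel to layering, so each bed carries its own Darcy discharge and the transmissivities add.
Σ(K_i·b_i) = 0.136×2.72 + 11.0×8.21 = 90.68 m²/day.
Hydraulic gradient i = (26.64 − 19.02) / 522 = 7.62 / 522 = 0.01460.
Q = Σ(K_i·b_i) · W · i = 90.68 × 1180 × 0.01460 = 1562 m³/day.

1560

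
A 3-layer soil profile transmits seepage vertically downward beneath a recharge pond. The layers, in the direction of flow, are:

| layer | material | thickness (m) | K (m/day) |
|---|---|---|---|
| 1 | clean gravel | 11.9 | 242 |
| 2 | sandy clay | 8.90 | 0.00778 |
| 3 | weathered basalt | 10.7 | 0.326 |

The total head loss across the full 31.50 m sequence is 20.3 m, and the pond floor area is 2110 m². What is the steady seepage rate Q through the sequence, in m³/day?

Flow is perpendicular to layering, so the layers act in series and the equivalent K is the thickness-weighted harmonic mean.
Total thickness L = 11.9 + 8.90 + 10.7 = 31.50 m.
Σ(b_i/K_i) = 11.9/242 + 8.90/0.00778 + 10.7/0.326 = 1177 d.
K_eq = L / Σ(b_i/K_i) = 31.50 / 1177 = 0.02677 m/day.
Q = K_eq · A · (Δh/L) = 0.02677 × 2110 × (20.3/31.50) = 36.40 m³/day.

36.4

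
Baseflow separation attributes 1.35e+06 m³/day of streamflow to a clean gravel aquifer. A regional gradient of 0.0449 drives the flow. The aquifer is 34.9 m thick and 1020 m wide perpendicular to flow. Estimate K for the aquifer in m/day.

845

Cross-sectional area A = 1020 × 34.9 = 35598 m².
Hydraulic gradient i = 0.0449.
From Q = K·A·i, K = Q / (A·i) = 1.35e+06 / (35598 × 0.04490) = 844.6 m/day.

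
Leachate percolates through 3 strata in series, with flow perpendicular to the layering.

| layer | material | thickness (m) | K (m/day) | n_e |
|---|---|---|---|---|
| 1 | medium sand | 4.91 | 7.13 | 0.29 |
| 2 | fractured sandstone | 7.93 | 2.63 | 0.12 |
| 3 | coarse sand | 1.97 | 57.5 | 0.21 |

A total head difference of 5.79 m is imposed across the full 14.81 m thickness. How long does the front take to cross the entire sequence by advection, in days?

With flow normal to the layers, continuity requires the same specific discharge q through every layer.
Σ(b_i/K_i) = 4.91/7.13 + 7.93/2.63 + 1.97/57.5 = 3.738 d.
q = Δh / Σ(b_i/K_i) = 5.79 / 3.738 = 1.549 m/day.
In each layer the seepage velocity is v_i = q/n_i, so the layer transit time is t_i = b_i·n_i / q:
  layer 1 (medium sand): t_1 = 4.91 × 0.29 / 1.549 = 0.9193 d
  layer 2 (fractured sandstone): t_2 = 7.93 × 0.12 / 1.549 = 0.6144 d
  layer 3 (coarse sand): t_3 = 1.97 × 0.21 / 1.549 = 0.2671 d
Total t = Σ t_i = 1.801 days.

1.80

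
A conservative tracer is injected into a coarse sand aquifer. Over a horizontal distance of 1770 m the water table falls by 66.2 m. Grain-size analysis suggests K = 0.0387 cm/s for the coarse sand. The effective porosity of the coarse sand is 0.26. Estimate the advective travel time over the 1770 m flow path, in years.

Convert K: 0.0387 cm/s × 864 = 33.44 m/day.
Hydraulic gradient i = Δh / L = 66.2 / 1770 = 0.03740.
Darcy flux q = K · i = 33.44 × 0.03740 = 1.251 m/day.
Seepage velocity v = q / n_e = 1.251 / 0.26 = 4.810 m/day.
Travel time t = L / v = 1770 / 4.810 = 368.0 days = 1.008 years.

1.01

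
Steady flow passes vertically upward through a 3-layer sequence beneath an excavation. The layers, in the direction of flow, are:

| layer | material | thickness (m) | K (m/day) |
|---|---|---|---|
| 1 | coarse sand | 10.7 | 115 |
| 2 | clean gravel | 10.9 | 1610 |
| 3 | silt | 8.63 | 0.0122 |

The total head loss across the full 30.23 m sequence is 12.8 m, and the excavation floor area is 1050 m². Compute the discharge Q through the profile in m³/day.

19.0

Flow is perpendicular to layering, so the layers act in series and the equivalent K is the thickness-weighted harmonic mean.
Total thickness L = 10.7 + 10.9 + 8.63 = 30.23 m.
Σ(b_i/K_i) = 10.7/115 + 10.9/1610 + 8.63/0.0122 = 707.5 d.
K_eq = L / Σ(b_i/K_i) = 30.23 / 707.5 = 0.04273 m/day.
Q = K_eq · A · (Δh/L) = 0.04273 × 1050 × (12.8/30.23) = 19.00 m³/day.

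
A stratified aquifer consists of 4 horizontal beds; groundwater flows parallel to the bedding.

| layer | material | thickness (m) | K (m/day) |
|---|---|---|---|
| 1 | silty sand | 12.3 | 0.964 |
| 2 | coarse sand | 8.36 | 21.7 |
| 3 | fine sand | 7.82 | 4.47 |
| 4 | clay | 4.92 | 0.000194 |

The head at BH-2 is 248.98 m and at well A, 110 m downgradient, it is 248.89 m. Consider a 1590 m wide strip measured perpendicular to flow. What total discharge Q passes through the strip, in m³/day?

297

Flow is parallel to layering, so each bed carries its own Darcy discharge and the transmissivities add.
Σ(K_i·b_i) = 0.964×12.3 + 21.7×8.36 + 4.47×7.82 + 0.000194×4.92 = 228.2 m²/day.
Hydraulic gradient i = (248.98 − 248.89) / 110 = 0.09 / 110 = 0.0008182.
Q = Σ(K_i·b_i) · W · i = 228.2 × 1590 × 0.0008182 = 296.9 m³/day.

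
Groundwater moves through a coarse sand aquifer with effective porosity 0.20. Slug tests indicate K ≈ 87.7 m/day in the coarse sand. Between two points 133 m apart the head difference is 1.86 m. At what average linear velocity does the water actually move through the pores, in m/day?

Hydraulic gradient i = Δh / L = 1.86 / 133 = 0.01398.
Darcy flux q = K · i = 87.70 × 0.01398 = 1.226 m/day.
Seepage velocity v = q / n_e = 1.226 / 0.20 = 6.132 m/day.

6.13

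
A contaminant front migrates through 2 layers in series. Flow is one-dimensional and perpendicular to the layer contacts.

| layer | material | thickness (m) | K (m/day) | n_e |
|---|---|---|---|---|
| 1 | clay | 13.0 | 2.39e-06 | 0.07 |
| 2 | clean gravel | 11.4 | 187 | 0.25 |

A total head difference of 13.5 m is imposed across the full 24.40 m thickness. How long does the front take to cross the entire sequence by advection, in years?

With flow normal to the layers, continuity requires the same specific discharge q through every layer.
Σ(b_i/K_i) = 13.0/2.39e-06 + 11.4/187 = 5.439e+06 d.
q = Δh / Σ(b_i/K_i) = 13.5 / 5.439e+06 = 2.482e-06 m/day.
In each layer the seepage velocity is v_i = q/n_i, so the layer transit time is t_i = b_i·n_i / q:
  layer 1 (clay): t_1 = 13.0 × 0.07 / 2.482e-06 = 3.667e+05 d
  layer 2 (clean gravel): t_2 = 11.4 × 0.25 / 2.482e-06 = 1.148e+06 d
Total t = Σ t_i = 1.515e+06 days = 4148 years.

4150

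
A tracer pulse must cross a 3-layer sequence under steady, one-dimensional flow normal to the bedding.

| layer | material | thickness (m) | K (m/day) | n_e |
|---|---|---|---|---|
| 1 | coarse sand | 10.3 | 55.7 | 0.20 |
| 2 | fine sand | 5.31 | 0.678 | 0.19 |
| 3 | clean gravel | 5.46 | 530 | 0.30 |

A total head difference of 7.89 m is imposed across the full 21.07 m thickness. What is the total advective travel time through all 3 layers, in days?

With flow normal to the layers, continuity requires the same specific discharge q through every layer.
Σ(b_i/K_i) = 10.3/55.7 + 5.31/0.678 + 5.46/530 = 8.027 d.
q = Δh / Σ(b_i/K_i) = 7.89 / 8.027 = 0.9829 m/day.
In each layer the seepage velocity is v_i = q/n_i, so the layer transit time is t_i = b_i·n_i / q:
  layer 1 (coarse sand): t_1 = 10.3 × 0.20 / 0.9829 = 2.096 d
  layer 2 (fine sand): t_2 = 5.31 × 0.19 / 0.9829 = 1.026 d
  layer 3 (clean gravel): t_3 = 5.46 × 0.30 / 0.9829 = 1.666 d
Total t = Σ t_i = 4.789 days.

4.79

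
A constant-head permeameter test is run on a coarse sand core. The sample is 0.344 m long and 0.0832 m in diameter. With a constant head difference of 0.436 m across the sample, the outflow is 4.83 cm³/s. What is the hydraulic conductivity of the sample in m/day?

60.6

Cross-sectional area A = π·(d/2)² = π × (0.0832/2)² = 0.005437 m².
Convert discharge: 4.83 cm³/s = 4.830e-06 m³/s.
Darcy's law rearranged: K = Q·L / (A·Δh) = 4.830e-06 × 0.344 / (0.005437 × 0.436) = 0.0007009 m/s = 60.56 m/day.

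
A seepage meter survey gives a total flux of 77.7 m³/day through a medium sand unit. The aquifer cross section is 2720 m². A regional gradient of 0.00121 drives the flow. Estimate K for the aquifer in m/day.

Hydraulic gradient i = 0.00121.
From Q = K·A·i, K = Q / (A·i) = 77.7 / (2720 × 0.001210) = 23.61 m/day.

23.6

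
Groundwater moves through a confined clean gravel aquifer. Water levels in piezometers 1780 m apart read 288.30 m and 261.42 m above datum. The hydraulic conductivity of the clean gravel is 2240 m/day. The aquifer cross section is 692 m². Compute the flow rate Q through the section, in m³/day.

23400

Hydraulic gradient i = (288.30 − 261.42) / 1780 = 26.88 / 1780 = 0.01510.
Darcy's law: Q = K · A · i = 2240 × 692.0 × 0.01510 = 23408 m³/day.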